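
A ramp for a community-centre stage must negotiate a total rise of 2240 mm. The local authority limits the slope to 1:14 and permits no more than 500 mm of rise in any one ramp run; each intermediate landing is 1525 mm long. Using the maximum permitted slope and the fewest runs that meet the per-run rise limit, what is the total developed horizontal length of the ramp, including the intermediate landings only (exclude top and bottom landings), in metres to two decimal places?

2240 / 500 = 4.48, so 5 ramp runs are needed. That means 4 intermediate landings.
Horizontal run for 2240 mm of rise at 1:14 is 2240 × 14 = 31360 mm.
Intermediate landings: 4 × 1525 = 6100 mm.
Total developed length = 31360 + 6100 = 37460 mm.
= 37.46 m.

37.46 m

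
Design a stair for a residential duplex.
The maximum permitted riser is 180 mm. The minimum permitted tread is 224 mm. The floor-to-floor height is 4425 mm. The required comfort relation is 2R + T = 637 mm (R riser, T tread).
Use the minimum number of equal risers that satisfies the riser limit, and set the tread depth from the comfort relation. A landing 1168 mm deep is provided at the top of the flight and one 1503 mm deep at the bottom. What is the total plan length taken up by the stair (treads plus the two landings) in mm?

9463 mm

4425 / 180 = 24.58, so 25 risers are needed.
R = 4425 ÷ 25 = 177 mm.
Tread T = 637 − 2 × 177 = 283 mm (≥ 224 mm).
Going = (25 − 1) × 283 = 6792 mm.
Enclosure = 6792 + 1168 + 1503 = 9463 mm.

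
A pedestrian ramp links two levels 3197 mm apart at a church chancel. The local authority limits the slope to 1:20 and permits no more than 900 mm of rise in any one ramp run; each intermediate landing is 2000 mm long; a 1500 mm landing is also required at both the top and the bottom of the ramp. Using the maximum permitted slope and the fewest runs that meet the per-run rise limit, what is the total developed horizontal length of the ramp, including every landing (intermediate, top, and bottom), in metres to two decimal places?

72.94 m

3197 / 900 = 3.55, so 4 ramp runs are needed. That means 3 intermediate landings.
Ramp run (horizontal) at 1:20: 3197 × 20 = 63940 mm.
3 intermediate landings contribute 3 × 2000 = 6000 mm.
Top and bottom landings: 2 × 1500 = 3000 mm.
Total = 63940 + 6000 + 3000 = 72940 mm.
= 72.94 m.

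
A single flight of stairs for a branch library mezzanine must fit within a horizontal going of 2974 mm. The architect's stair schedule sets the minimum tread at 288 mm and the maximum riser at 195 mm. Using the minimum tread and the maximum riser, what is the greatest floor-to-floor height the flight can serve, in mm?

Treads that fit: ⌊2974 / 288⌋ = 10.
Risers = treads + 1 = 11.
Maximum height = 11 × 195 = 2145 mm.

2145 mm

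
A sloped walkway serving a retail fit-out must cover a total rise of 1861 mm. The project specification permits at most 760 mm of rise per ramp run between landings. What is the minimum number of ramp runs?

1861 / 760 = 2.45, so 3 ramp runs are needed.

3 runs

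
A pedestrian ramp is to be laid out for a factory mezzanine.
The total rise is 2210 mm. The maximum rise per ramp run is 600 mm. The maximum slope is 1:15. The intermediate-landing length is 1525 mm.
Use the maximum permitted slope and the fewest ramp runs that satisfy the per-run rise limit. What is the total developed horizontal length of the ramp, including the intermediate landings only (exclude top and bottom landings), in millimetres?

37725 mm

At most 600 each: 2210/600 = 3.68, giving 4 ramp runs. That means 3 intermediate landings.
Ramp run (horizontal) at 1:15: 2210 × 15 = 33150 mm.
3 intermediate landings contribute 3 × 1525 = 4575 mm.
Total developed length = 33150 + 4575 = 37725 mm.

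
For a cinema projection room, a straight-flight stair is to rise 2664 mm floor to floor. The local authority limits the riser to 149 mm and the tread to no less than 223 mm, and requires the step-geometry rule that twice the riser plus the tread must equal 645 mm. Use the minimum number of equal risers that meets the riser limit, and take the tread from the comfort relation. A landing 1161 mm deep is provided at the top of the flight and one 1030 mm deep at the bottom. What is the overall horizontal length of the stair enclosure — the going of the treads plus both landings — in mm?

⌈2664/149⌉ = 18 risers.
Each riser is 2664/18 = 148 mm (≤ 149 mm).
From 2R + T = 645: T = 645 − 296 = 349 mm.
18 risers give 17 treads; going = 17 × 349 = 5933 mm.
Enclosure = 5933 + 1161 + 1030 = 8124 mm.

8124 mm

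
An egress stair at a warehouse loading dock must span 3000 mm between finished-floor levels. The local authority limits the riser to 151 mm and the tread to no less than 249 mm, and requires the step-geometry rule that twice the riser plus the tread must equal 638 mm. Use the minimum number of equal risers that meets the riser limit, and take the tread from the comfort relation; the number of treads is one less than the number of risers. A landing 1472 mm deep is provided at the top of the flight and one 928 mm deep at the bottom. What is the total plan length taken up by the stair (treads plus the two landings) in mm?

8822 mm

At most 151 each: 3000/151 = 19.87, giving 20 risers.
Riser R = 3000 / 20 = 150 mm, within the 151 mm limit.
Tread T = 638 − 2 × 150 = 338 mm (≥ 249 mm).
Treads = 20 − 1 = 19; going = 19 × 338 = 6422 mm.
Add landings: 6422 + 1472 + 928 = 8822 mm.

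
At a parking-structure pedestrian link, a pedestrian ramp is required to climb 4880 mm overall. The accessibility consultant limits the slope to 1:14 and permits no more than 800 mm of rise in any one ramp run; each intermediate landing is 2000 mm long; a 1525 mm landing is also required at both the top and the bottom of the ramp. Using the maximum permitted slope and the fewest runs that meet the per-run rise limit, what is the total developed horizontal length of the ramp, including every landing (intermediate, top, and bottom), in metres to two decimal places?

83.37 m

4880 / 800 = 6.10, so 7 ramp runs are needed. That means 6 intermediate landings.
Ramp run (horizontal) at 1:14: 4880 × 14 = 68320 mm.
6 intermediate landings contribute 6 × 2000 = 12000 mm.
Top and bottom landings: 2 × 1525 = 3050 mm.
Total = 68320 + 12000 + 3050 = 83370 mm.
= 83.37 m.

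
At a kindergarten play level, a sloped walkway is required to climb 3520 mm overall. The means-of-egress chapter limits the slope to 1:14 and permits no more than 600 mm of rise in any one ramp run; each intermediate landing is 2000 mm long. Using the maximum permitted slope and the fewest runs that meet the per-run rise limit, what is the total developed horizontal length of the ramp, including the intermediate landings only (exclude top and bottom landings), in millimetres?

At most 600 each: 3520/600 = 5.87, giving 6 ramp runs. That means 5 intermediate landings.
Ramp run (horizontal) at 1:14: 3520 × 14 = 49280 mm.
Intermediate landings: 5 × 2000 = 10000 mm.
Total developed length = 49280 + 10000 = 59280 mm.

59280 mm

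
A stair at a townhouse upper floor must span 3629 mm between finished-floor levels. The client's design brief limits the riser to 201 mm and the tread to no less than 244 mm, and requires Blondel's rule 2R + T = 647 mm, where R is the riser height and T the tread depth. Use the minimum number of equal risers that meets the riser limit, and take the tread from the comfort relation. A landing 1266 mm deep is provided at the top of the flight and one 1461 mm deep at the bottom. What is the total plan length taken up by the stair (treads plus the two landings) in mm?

7497 mm

⌈3629/201⌉ = 19 risers.
R = 3629 ÷ 19 = 191 mm.
From 2R + T = 647: T = 647 − 382 = 265 mm.
Treads = 19 − 1 = 18; going = 18 × 265 = 4770 mm.
Add landings: 4770 + 1266 + 1461 = 7497 mm.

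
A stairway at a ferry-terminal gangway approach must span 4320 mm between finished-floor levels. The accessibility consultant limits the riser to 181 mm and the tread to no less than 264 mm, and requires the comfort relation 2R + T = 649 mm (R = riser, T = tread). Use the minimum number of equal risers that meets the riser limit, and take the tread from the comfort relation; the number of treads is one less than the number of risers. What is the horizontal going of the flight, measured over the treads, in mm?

6647 mm

4320 / 181 = 23.867 → round up to 24 risers.
Riser R = 4320 / 24 = 180 mm, within the 181 mm limit.
T = 649 − 2·180 = 289 mm, which satisfies the 264 mm minimum.
Going = (24 − 1) × 289 = 6647 mm.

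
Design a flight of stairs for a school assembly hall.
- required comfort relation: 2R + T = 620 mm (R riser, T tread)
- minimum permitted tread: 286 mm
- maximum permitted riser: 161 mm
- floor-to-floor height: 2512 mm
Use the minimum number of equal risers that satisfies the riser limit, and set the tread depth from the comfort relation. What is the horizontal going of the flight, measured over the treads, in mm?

2512 / 161 = 15.602 → round up to 16 risers.
Riser R = 2512 / 16 = 157 mm, within the 161 mm limit.
T = 620 − 2·157 = 306 mm, which satisfies the 286 mm minimum.
Going = (16 − 1) × 306 = 4590 mm.

4590 mm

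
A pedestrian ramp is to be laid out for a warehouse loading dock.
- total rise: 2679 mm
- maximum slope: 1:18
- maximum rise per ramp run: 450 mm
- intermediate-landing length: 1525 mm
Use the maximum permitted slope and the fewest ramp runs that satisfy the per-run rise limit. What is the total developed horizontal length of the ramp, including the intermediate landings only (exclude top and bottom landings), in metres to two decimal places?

55.85 m

2679 / 450 = 5.953 → round up to 6 ramp runs. That means 5 intermediate landings.
Horizontal run for 2679 mm of rise at 1:18 is 2679 × 18 = 48222 mm.
5 intermediate landings contribute 5 × 1525 = 7625 mm.
Developed length = 48222 + 7625 = 55847 mm.
= 55.85 m.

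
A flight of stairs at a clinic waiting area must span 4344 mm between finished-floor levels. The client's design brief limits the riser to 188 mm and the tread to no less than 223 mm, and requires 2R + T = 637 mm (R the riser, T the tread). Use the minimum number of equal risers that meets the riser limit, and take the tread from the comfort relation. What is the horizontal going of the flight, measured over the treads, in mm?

4344 / 188 = 23.106 → round up to 24 risers.
R = 4344 ÷ 24 = 181 mm.
Tread T = 637 − 2 × 181 = 275 mm (≥ 223 mm).
Going = (24 − 1) × 275 = 6325 mm.

6325 mm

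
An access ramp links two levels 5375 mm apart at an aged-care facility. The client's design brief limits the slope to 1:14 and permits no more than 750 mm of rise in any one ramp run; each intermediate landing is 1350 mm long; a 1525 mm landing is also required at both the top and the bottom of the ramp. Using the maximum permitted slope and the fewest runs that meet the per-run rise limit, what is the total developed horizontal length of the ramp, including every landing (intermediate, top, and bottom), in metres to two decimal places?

⌈5375/750⌉ = 8 ramp runs. That means 7 intermediate landings.
Ramp run (horizontal) at 1:14: 5375 × 14 = 75250 mm.
Intermediate landings: 7 × 1350 = 9450 mm.
Top and bottom landings: 2 × 1525 = 3050 mm.
Total = 75250 + 9450 + 3050 = 87750 mm.
= 87.75 m.

87.75 m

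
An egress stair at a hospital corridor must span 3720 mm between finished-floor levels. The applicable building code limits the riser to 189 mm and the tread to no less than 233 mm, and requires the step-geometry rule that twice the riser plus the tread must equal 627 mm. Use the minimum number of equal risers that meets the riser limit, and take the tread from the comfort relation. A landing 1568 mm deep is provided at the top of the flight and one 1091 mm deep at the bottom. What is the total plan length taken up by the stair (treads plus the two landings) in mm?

At most 189 each: 3720/189 = 19.68, giving 20 risers.
Riser R = 3720 / 20 = 186 mm, within the 189 mm limit.
T = 627 − 2·186 = 255 mm, which satisfies the 233 mm minimum.
20 risers give 19 treads; going = 19 × 255 = 4845 mm.
Add landings: 4845 + 1568 + 1091 = 7504 mm.

7504 mm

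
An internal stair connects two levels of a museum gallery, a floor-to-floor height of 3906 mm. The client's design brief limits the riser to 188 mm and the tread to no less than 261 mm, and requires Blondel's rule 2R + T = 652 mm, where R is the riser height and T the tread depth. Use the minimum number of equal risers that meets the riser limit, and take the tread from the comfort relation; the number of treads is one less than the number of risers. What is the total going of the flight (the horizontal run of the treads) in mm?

5600 mm

3906 / 188 = 20.78, so 21 risers are needed.
R = 3906 ÷ 21 = 186 mm.
Tread T = 652 − 2 × 186 = 280 mm (≥ 261 mm).
21 risers give 20 treads; going = 20 × 280 = 5600 mm.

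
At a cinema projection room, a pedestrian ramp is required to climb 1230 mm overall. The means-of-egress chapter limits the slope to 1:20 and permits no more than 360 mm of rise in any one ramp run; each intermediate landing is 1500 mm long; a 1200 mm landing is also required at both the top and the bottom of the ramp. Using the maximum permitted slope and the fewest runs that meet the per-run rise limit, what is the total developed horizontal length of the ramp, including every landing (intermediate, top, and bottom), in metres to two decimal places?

31.50 m

1230 / 360 = 3.42, so 4 ramp runs are needed. That means 3 intermediate landings.
Horizontal run for 1230 mm of rise at 1:20 is 1230 × 20 = 24600 mm.
Intermediate landings: 3 × 1500 = 4500 mm.
Top and bottom landings: 2 × 1200 = 2400 mm.
Total = 24600 + 4500 + 2400 = 31500 mm.
= 31.50 m.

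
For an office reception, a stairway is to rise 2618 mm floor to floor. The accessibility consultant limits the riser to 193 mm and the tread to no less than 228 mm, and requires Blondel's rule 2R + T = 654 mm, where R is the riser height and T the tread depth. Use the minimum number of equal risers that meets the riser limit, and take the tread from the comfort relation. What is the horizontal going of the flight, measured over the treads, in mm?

⌈2618/193⌉ = 14 risers.
Each riser is 2618/14 = 187 mm (≤ 193 mm).
From 2R + T = 654: T = 654 − 374 = 280 mm.
Treads = 14 − 1 = 13; going = 13 × 280 = 3640 mm.

3640 mm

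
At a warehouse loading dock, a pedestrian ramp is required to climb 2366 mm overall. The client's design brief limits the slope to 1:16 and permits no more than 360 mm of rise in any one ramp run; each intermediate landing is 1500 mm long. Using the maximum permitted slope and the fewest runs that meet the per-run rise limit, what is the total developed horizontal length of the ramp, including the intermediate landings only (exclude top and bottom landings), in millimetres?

46856 mm

2366 / 360 = 6.57, so 7 ramp runs are needed. That means 6 intermediate landings.
Horizontal run for 2366 mm of rise at 1:16 is 2366 × 16 = 37856 mm.
6 intermediate landings contribute 6 × 1500 = 9000 mm.
Total developed length = 37856 + 9000 = 46856 mm.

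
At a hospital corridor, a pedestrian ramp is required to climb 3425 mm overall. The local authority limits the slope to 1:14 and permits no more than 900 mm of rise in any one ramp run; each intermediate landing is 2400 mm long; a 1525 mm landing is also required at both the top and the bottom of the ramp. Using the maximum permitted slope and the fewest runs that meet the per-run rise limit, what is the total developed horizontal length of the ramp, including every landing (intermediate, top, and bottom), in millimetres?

58200 mm

⌈3425/900⌉ = 4 ramp runs. That means 3 intermediate landings.
Horizontal run for 3425 mm of rise at 1:14 is 3425 × 14 = 47950 mm.
3 intermediate landings contribute 3 × 2400 = 7200 mm.
Top and bottom landings: 2 × 1525 = 3050 mm.
Total = 47950 + 7200 + 3050 = 58200 mm.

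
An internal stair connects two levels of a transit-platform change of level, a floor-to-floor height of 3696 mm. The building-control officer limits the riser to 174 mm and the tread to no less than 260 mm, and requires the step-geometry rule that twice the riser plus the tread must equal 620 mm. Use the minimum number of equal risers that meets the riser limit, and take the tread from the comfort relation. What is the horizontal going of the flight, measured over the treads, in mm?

At most 174 each: 3696/174 = 21.24, giving 22 risers.
Riser R = 3696 / 22 = 168 mm, within the 174 mm limit.
From 2R + T = 620: T = 620 − 336 = 284 mm.
Treads = 22 − 1 = 21; going = 21 × 284 = 5964 mm.

5964 mm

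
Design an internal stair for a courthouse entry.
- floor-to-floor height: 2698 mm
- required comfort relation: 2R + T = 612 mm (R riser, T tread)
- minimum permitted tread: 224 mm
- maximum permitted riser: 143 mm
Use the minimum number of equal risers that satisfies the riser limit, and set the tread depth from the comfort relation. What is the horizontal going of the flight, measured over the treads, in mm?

5904 mm

⌈2698/143⌉ = 19 risers.
Each riser is 2698/19 = 142 mm (≤ 143 mm).
T = 612 − 2·142 = 328 mm, which satisfies the 224 mm minimum.
19 risers give 18 treads; going = 18 × 328 = 5904 mm.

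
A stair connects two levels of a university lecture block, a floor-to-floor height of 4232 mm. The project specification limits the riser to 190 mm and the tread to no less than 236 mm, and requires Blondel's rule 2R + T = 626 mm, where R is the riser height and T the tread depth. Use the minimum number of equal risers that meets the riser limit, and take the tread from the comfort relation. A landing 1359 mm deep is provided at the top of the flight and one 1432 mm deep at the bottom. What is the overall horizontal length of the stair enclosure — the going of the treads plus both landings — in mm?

4232 / 190 = 22.274 → round up to 23 risers.
R = 4232 ÷ 23 = 184 mm.
From 2R + T = 626: T = 626 − 368 = 258 mm.
Going = (23 − 1) × 258 = 5676 mm.
Add landings: 5676 + 1359 + 1432 = 8467 mm.

8467 mm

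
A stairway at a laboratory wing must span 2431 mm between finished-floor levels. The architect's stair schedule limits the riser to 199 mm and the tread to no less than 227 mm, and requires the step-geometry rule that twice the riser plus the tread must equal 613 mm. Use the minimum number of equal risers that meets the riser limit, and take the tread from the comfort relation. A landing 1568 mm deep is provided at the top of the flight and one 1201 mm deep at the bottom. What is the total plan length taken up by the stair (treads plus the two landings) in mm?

5637 mm

2431 / 199 = 12.216 → round up to 13 risers.
Each riser is 2431/13 = 187 mm (≤ 199 mm).
From 2R + T = 613: T = 613 − 374 = 239 mm.
Treads = 13 − 1 = 12; going = 12 × 239 = 2868 mm.
Enclosure = 2868 + 1568 + 1201 = 5637 mm.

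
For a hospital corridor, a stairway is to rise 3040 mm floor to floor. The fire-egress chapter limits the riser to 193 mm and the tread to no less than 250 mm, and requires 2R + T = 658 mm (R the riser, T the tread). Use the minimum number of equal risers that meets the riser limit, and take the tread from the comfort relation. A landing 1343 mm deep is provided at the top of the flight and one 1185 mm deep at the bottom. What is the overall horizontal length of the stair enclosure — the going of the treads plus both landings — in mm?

3040 / 193 = 15.75, so 16 risers are needed.
Each riser is 3040/16 = 190 mm (≤ 193 mm).
From 2R + T = 658: T = 658 − 380 = 278 mm.
Going = (16 − 1) × 278 = 4170 mm.
Add landings: 4170 + 1343 + 1185 = 6698 mm.

6698 mm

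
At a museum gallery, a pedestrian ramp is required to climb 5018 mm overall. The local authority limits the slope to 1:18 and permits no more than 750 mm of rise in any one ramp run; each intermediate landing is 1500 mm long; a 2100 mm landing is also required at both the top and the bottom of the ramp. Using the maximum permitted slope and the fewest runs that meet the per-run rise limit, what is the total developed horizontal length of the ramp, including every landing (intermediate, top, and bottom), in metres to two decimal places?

103.52 m

5018 / 750 = 6.69, so 7 ramp runs are needed. That means 6 intermediate landings.
Ramp run (horizontal) at 1:18: 5018 × 18 = 90324 mm.
6 intermediate landings contribute 6 × 1500 = 9000 mm.
Top and bottom landings: 2 × 2100 = 4200 mm.
Total = 90324 + 9000 + 4200 = 103524 mm.
= 103.52 m.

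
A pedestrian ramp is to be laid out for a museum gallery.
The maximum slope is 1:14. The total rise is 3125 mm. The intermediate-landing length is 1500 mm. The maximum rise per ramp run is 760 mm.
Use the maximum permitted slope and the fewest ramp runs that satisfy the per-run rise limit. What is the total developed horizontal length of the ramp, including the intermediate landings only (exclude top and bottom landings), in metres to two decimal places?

3125 / 760 = 4.11, so 5 ramp runs are needed. That means 4 intermediate landings.
Ramp run (horizontal) at 1:14: 3125 × 14 = 43750 mm.
4 intermediate landings contribute 4 × 1500 = 6000 mm.
Developed length = 43750 + 6000 = 49750 mm.
= 49.75 m.

49.75 m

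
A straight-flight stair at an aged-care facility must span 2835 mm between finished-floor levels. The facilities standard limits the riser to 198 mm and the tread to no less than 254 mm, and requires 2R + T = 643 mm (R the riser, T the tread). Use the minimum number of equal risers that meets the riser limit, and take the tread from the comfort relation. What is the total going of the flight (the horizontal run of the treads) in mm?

3710 mm

At most 198 each: 2835/198 = 14.32, giving 15 risers.
Riser R = 2835 / 15 = 189 mm, within the 198 mm limit.
Tread T = 643 − 2 × 189 = 265 mm (≥ 254 mm).
Treads = 15 − 1 = 14; going = 14 × 265 = 3710 mm.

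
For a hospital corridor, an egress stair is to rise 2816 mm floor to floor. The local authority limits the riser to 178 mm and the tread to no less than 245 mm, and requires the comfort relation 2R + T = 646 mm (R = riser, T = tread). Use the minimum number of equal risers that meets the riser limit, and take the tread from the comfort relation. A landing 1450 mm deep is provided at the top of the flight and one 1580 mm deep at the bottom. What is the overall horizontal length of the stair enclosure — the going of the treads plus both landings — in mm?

2816 / 178 = 15.820 → round up to 16 risers.
R = 2816 ÷ 16 = 176 mm.
T = 646 − 2·176 = 294 mm, which satisfies the 245 mm minimum.
Going = (16 − 1) × 294 = 4410 mm.
Enclosure = 4410 + 1450 + 1580 = 7440 mm.

7440 mm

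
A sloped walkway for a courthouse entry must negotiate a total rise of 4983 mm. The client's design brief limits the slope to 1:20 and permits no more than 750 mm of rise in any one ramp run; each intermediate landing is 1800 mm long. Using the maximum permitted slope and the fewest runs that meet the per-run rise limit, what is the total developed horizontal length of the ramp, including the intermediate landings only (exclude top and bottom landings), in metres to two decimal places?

At most 750 each: 4983/750 = 6.64, giving 7 ramp runs. That means 6 intermediate landings.
Ramp run (horizontal) at 1:20: 4983 × 20 = 99660 mm.
Intermediate landings: 6 × 1800 = 10800 mm.
Total developed length = 99660 + 10800 = 110460 mm.
= 110.46 m.

110.46 m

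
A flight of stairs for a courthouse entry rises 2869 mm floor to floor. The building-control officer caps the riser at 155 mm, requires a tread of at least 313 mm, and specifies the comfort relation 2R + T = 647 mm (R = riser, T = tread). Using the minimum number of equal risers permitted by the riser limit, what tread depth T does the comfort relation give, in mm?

⌈2869/155⌉ = 19 risers.
R = 2869 ÷ 19 = 151 mm.
T = 647 − 2·151 = 345 mm, which satisfies the 313 mm minimum.

345 mm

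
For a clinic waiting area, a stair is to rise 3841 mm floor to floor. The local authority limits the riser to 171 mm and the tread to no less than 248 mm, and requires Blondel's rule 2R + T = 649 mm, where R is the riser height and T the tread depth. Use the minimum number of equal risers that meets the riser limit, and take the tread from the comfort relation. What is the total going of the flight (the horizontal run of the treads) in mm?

⌈3841/171⌉ = 23 risers.
R = 3841 ÷ 23 = 167 mm.
T = 649 − 2·167 = 315 mm, which satisfies the 248 mm minimum.
23 risers give 22 treads; going = 22 × 315 = 6930 mm.

6930 mm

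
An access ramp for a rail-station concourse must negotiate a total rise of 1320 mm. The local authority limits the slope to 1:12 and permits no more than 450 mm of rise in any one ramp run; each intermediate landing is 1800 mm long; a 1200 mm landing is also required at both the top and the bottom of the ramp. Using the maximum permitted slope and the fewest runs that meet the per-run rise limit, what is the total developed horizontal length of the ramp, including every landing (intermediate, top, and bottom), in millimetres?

21840 mm

⌈1320/450⌉ = 3 ramp runs. That means 2 intermediate landings.
Ramp run (horizontal) at 1:12: 1320 × 12 = 15840 mm.
2 intermediate landings contribute 2 × 1800 = 3600 mm.
Top and bottom landings: 2 × 1200 = 2400 mm.
Total = 15840 + 3600 + 2400 = 21840 mm.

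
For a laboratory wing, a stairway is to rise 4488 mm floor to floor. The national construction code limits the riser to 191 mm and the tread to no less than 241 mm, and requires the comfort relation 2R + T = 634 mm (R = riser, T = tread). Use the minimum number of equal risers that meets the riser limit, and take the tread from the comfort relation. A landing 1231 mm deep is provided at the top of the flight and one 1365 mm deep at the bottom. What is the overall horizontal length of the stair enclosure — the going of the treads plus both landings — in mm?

⌈4488/191⌉ = 24 risers.
Riser R = 4488 / 24 = 187 mm, within the 191 mm limit.
T = 634 − 2·187 = 260 mm, which satisfies the 241 mm minimum.
Treads = 24 − 1 = 23; going = 23 × 260 = 5980 mm.
Add landings: 5980 + 1231 + 1365 = 8576 mm.

8576 mm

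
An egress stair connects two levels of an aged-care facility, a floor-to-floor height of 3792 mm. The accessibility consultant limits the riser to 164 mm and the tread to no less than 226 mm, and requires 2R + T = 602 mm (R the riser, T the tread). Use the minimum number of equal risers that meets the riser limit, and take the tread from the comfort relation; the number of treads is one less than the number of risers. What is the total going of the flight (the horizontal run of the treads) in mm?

6578 mm

3792 / 164 = 23.122 → round up to 24 risers.
R = 3792 ÷ 24 = 158 mm.
From 2R + T = 602: T = 602 − 316 = 286 mm.
Going = (24 − 1) × 286 = 6578 mm.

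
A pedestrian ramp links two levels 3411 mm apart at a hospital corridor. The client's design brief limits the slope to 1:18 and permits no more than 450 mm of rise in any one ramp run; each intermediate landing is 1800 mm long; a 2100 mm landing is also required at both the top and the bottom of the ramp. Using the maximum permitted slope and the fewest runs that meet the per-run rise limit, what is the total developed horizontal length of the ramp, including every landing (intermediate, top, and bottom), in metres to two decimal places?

3411 / 450 = 7.58, so 8 ramp runs are needed. That means 7 intermediate landings.
Ramp run (horizontal) at 1:18: 3411 × 18 = 61398 mm.
Intermediate landings: 7 × 1800 = 12600 mm.
Top and bottom landings: 2 × 2100 = 4200 mm.
Total = 61398 + 12600 + 4200 = 78198 mm.
= 78.20 m.

78.20 m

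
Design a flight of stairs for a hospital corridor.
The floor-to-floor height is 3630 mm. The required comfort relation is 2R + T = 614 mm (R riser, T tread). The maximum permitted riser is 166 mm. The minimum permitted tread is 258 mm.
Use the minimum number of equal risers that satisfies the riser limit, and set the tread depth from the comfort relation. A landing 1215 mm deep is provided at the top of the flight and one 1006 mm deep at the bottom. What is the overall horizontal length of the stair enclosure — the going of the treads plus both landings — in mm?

8185 mm

At most 166 each: 3630/166 = 21.87, giving 22 risers.
Each riser is 3630/22 = 165 mm (≤ 166 mm).
Tread T = 614 − 2 × 165 = 284 mm (≥ 258 mm).
Treads = 22 − 1 = 21; going = 21 × 284 = 5964 mm.
Enclosure = 5964 + 1215 + 1006 = 8185 mm.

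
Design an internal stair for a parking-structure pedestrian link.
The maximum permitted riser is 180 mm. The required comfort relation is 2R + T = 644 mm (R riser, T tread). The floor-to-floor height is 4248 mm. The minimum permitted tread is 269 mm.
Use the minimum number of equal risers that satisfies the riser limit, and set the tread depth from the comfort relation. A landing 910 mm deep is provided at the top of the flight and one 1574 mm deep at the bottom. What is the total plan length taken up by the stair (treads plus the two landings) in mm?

⌈4248/180⌉ = 24 risers.
R = 4248 ÷ 24 = 177 mm.
T = 644 − 2·177 = 290 mm, which satisfies the 269 mm minimum.
Treads = 24 − 1 = 23; going = 23 × 290 = 6670 mm.
Enclosure = 6670 + 910 + 1574 = 9154 mm.

9154 mm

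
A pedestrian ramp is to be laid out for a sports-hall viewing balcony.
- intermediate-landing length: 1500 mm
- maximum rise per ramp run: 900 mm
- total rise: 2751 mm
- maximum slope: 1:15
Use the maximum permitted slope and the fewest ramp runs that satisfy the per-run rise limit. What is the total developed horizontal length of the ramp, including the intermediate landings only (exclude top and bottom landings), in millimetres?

2751 / 900 = 3.06, so 4 ramp runs are needed. That means 3 intermediate landings.
Horizontal run for 2751 mm of rise at 1:15 is 2751 × 15 = 41265 mm.
Intermediate landings: 3 × 1500 = 4500 mm.
Developed length = 41265 + 4500 = 45765 mm.

45765 mm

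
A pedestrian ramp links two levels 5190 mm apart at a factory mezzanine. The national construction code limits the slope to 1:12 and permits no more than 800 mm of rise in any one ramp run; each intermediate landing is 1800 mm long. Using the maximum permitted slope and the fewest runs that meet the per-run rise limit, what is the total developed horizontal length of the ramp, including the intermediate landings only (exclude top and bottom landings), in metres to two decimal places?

5190 / 800 = 6.49, so 7 ramp runs are needed. That means 6 intermediate landings.
Ramp run (horizontal) at 1:12: 5190 × 12 = 62280 mm.
Intermediate landings: 6 × 1800 = 10800 mm.
Total developed length = 62280 + 10800 = 73080 mm.
= 73.08 m.

73.08 m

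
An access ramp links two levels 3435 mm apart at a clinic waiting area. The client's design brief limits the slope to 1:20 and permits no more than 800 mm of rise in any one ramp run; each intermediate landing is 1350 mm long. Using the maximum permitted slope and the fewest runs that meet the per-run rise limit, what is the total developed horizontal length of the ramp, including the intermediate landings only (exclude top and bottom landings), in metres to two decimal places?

74.10 m

At most 800 each: 3435/800 = 4.29, giving 5 ramp runs. That means 4 intermediate landings.
Ramp run (horizontal) at 1:20: 3435 × 20 = 68700 mm.
Intermediate landings: 4 × 1350 = 5400 mm.
Developed length = 68700 + 5400 = 74100 mm.
= 74.10 m.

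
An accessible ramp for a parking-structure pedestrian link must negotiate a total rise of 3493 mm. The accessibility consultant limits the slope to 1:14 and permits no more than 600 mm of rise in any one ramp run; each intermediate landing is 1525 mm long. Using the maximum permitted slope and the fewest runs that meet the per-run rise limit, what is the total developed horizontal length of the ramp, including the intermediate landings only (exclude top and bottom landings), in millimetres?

56527 mm

⌈3493/600⌉ = 6 ramp runs. That means 5 intermediate landings.
Ramp run (horizontal) at 1:14: 3493 × 14 = 48902 mm.
Intermediate landings: 5 × 1525 = 7625 mm.
Developed length = 48902 + 7625 = 56527 mm.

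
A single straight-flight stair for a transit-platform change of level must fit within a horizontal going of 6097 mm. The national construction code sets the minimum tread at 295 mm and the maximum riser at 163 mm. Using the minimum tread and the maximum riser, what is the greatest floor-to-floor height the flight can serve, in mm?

Treads that fit: ⌊6097 / 295⌋ = 20.
Risers = treads + 1 = 21.
Maximum height = 21 × 163 = 3423 mm.

3423 mm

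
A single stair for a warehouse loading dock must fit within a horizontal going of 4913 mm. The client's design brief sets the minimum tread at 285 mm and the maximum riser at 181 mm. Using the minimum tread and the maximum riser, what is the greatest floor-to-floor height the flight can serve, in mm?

Treads that fit: ⌊4913 / 285⌋ = 17.
Risers = treads + 1 = 18.
Maximum height = 18 × 181 = 3258 mm.

3258 mm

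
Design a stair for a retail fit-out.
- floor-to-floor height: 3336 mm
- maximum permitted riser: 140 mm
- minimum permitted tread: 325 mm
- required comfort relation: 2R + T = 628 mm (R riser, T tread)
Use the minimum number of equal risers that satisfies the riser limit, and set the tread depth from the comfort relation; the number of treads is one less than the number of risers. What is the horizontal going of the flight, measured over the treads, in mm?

8050 mm

3336 / 140 = 23.829 → round up to 24 risers.
R = 3336 ÷ 24 = 139 mm.
From 2R + T = 628: T = 628 − 278 = 350 mm.
24 risers give 23 treads; going = 23 × 350 = 8050 mm.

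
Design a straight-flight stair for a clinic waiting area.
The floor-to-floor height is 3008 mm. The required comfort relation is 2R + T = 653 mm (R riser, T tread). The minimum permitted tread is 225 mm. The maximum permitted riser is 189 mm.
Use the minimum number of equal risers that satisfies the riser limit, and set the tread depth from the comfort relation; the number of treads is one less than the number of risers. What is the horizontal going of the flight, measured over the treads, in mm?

4155 mm

3008 / 189 = 15.92, so 16 risers are needed.
Each riser is 3008/16 = 188 mm (≤ 189 mm).
Tread T = 653 − 2 × 188 = 277 mm (≥ 225 mm).
Going = (16 − 1) × 277 = 4155 mm.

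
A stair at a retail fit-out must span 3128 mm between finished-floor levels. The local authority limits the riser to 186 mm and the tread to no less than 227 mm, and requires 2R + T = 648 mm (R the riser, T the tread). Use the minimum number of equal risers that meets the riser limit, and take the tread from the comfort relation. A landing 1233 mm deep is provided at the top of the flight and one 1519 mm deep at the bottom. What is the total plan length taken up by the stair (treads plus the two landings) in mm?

3128 / 186 = 16.82, so 17 risers are needed.
Riser R = 3128 / 17 = 184 mm, within the 186 mm limit.
From 2R + T = 648: T = 648 − 368 = 280 mm.
Treads = 17 − 1 = 16; going = 16 × 280 = 4480 mm.
Add landings: 4480 + 1233 + 1519 = 7232 mm.

7232 mm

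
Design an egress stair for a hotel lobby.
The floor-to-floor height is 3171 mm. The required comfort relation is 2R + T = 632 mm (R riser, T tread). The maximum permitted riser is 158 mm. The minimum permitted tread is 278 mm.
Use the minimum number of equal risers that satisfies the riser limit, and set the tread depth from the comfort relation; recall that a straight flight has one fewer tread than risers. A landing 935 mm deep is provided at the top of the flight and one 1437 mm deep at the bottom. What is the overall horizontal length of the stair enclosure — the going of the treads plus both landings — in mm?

⌈3171/158⌉ = 21 risers.
Each riser is 3171/21 = 151 mm (≤ 158 mm).
T = 632 − 2·151 = 330 mm, which satisfies the 278 mm minimum.
Treads = 21 − 1 = 20; going = 20 × 330 = 6600 mm.
Enclosure = 6600 + 935 + 1437 = 8972 mm.

8972 mm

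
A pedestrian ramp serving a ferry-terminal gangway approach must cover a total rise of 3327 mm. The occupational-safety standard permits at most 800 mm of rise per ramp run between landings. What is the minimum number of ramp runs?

At most 800 each: 3327/800 = 4.16, giving 5 ramp runs.

5 runs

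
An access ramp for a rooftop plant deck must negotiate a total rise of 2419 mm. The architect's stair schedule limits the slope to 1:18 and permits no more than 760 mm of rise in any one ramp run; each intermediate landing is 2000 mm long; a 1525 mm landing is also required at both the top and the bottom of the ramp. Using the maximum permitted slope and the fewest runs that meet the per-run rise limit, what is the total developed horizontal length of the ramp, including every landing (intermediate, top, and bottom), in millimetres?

2419 / 760 = 3.18, so 4 ramp runs are needed. That means 3 intermediate landings.
Horizontal run for 2419 mm of rise at 1:18 is 2419 × 18 = 43542 mm.
3 intermediate landings contribute 3 × 2000 = 6000 mm.
Top and bottom landings: 2 × 1525 = 3050 mm.
Total = 43542 + 6000 + 3050 = 52592 mm.

52592 mm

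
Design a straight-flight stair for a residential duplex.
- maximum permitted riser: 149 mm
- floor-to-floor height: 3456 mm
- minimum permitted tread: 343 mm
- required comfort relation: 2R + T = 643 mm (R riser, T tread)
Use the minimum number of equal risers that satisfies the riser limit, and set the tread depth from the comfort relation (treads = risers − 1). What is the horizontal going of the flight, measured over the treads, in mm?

⌈3456/149⌉ = 24 risers.
Each riser is 3456/24 = 144 mm (≤ 149 mm).
Tread T = 643 − 2 × 144 = 355 mm (≥ 343 mm).
24 risers give 23 treads; going = 23 × 355 = 8165 mm.

8165 mm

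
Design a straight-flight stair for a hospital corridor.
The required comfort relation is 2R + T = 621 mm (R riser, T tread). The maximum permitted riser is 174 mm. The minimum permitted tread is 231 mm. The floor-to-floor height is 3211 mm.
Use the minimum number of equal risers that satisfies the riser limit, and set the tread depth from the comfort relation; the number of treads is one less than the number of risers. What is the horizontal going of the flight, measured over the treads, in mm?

5094 mm

3211 / 174 = 18.454 → round up to 19 risers.
Each riser is 3211/19 = 169 mm (≤ 174 mm).
Tread T = 621 − 2 × 169 = 283 mm (≥ 231 mm).
19 risers give 18 treads; going = 18 × 283 = 5094 mm.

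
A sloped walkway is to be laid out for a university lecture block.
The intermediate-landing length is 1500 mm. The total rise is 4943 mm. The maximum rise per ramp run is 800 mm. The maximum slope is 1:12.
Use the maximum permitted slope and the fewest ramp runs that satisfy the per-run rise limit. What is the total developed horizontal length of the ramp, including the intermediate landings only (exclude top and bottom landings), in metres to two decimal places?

4943 / 800 = 6.18, so 7 ramp runs are needed. That means 6 intermediate landings.
Ramp run (horizontal) at 1:12: 4943 × 12 = 59316 mm.
6 intermediate landings contribute 6 × 1500 = 9000 mm.
Total developed length = 59316 + 9000 = 68316 mm.
= 68.32 m.

68.32 m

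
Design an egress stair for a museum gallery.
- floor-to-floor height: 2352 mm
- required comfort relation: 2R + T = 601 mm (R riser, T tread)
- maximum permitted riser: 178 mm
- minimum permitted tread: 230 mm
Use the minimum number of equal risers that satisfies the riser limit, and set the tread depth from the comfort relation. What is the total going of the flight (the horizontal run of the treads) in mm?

3445 mm

⌈2352/178⌉ = 14 risers.
Riser R = 2352 / 14 = 168 mm, within the 178 mm limit.
T = 601 − 2·168 = 265 mm, which satisfies the 230 mm minimum.
Going = (14 − 1) × 265 = 3445 mm.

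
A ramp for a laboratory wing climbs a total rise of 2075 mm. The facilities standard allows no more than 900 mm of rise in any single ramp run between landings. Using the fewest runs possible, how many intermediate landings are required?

2 intermediate landings

At most 900 each: 2075/900 = 2.31, giving 3 ramp runs.
3 runs are separated by 2 intermediate landings.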